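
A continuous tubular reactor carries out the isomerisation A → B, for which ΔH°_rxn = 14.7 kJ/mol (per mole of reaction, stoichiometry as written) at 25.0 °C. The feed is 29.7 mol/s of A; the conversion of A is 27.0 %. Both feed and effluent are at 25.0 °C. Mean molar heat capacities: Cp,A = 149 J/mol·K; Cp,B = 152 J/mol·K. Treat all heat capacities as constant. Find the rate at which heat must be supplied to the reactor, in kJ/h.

Extent of reaction ξ = 0.270 × 29.7 = 8.019 mol/s
Reaction term: ξ·ΔH°_rxn = 8.019 × 14.7 = 117.88 kJ/s
Q = ΔH = 117.88 kJ/s = 117.88 kW
Heat supplied = 424370 kJ/h

Q_in = 424000 kJ/h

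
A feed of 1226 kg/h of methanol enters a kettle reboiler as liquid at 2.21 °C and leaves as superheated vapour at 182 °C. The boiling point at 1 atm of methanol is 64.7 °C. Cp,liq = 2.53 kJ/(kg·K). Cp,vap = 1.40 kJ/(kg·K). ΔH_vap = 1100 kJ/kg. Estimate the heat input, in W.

liquid 2.21→64.7 °C: 158.1 kJ/kg
vaporisation at 64.7 °C: 1100 kJ/kg
vapour 64.7→182 °C: 164.22 kJ/kg
Δh = 158.1 + 1100 + 164.22 = 1422.3 kJ/kg
Q = ṁ·Δh = 1226 kg/h × 1422.3 kJ/kg = 1.7438e+06 kJ/h
|Q| = 484.38 kW = 484380 W

Q = 484000 W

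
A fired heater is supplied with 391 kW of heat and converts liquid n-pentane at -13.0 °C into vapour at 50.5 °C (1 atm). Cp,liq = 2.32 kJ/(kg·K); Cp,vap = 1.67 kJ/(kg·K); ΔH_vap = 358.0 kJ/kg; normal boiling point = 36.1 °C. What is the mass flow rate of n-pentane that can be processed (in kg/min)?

Δh = 2.32×(36.1−-13.0) + 358.0 + 1.67×(50.5−36.1) = 495.96 kJ/kg
Q = 391 kW = 391 kJ/s = 23460 kJ/min
ṁ = Q/Δh = 23460 / 495.96 = 47.302 kg/min

ṁ = 47.3 kg/min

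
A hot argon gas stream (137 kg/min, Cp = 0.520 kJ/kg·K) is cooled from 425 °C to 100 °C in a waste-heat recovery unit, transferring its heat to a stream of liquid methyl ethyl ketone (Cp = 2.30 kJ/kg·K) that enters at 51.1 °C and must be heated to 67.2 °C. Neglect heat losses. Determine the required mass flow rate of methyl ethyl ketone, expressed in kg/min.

ṁ_c = 625 kg/min

Heat released by hot stream: Q = 137 × 0.520 × (425 − 100) = 23153 kJ/min
Energy balance on cold side (adiabatic exchanger): Q = ṁ_c·Cp_c·(T_c,out − T_c,in)
ṁ_c = 23153 / [2.30 × (67.2 − 51.1)] = 625.25 kg/min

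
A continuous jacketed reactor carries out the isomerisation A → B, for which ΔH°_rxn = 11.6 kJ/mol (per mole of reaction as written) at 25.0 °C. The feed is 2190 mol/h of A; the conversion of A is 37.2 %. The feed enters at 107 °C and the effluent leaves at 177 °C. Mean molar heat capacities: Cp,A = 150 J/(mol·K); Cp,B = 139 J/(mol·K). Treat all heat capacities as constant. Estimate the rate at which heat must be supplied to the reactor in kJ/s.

Extent of reaction ξ = 0.372 × 2190 = 814.68 mol/h
Reaction term: ξ·ΔH°_rxn = 814.68 × 11.6 = 9450.3 kJ/h
Sensible, feed 107→25 °C: -26937 kJ/h
Outlet flows (mol/h): A 1375.3, B 814.68
Sensible, products 25→177 °C: 48570 kJ/h
Q = ΔH = 31083 kJ/h = 8.6342 kW
Heat supplied = 8.6342 kJ/s

Q_in = 8.63 kJ/s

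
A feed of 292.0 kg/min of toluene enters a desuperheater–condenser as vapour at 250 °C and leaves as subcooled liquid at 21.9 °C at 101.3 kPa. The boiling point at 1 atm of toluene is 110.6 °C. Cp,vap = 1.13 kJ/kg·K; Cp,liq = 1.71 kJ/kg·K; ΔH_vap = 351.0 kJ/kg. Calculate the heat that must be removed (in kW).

Q_c = 3210 kW

vapour 250→110.6 °C: -157.52 kJ/kg
condensation at 110.6 °C: -351 kJ/kg
liquid 110.6→21.9 °C: -151.68 kJ/kg
Δh = -157.52 + -351 + -151.68 = -660.2 kJ/kg
Q = ṁ·Δh = 292.0 kg/min × -660.2 kJ/kg = -192780 kJ/min
|Q| = 3213 kW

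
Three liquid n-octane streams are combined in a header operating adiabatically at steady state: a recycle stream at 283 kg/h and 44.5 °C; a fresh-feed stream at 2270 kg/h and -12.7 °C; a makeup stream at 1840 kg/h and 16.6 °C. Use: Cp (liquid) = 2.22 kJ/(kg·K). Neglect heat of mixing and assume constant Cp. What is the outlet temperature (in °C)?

T_out = 3.26 °C

No heat crosses the boundary, so H_out = H_in.
Σ ṁᵢCp,ᵢTᵢ = 283×2.22×44.5 + 2270×2.22×-12.7 + 1840×2.22×16.6 = 31765
Σ ṁᵢCp,ᵢ = 283×2.22 + 2270×2.22 + 1840×2.22 = 9752.5
T_out = 31765 / 9752.5 = 3.2571 °C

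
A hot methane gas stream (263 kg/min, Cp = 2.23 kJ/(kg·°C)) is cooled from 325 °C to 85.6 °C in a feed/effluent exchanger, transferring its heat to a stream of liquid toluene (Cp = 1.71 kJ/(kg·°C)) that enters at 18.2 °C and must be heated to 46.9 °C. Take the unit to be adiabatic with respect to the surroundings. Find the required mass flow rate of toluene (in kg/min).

Heat released by hot stream: Q = 263 × 2.23 × (325 − 85.6) = 140410 kJ/min
Energy balance on cold side (adiabatic exchanger): Q = ṁ_c·Cp_c·(T_c,out − T_c,in)
ṁ_c = 140410 / [1.71 × (46.9 − 18.2)] = 2860.9 kg/min

ṁ_c = 2860 kg/min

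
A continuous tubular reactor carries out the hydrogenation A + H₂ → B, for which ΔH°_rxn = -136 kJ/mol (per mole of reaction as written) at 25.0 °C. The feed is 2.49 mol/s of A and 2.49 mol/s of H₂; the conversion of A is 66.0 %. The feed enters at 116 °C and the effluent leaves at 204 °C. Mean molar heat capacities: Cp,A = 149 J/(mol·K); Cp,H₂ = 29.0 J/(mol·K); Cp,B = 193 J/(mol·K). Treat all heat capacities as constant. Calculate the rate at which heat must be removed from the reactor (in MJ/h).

Q_out = 648 MJ/h

Extent of reaction ξ = 0.660 × 2.49 = 1.6434 mol/s
Reaction term: ξ·ΔH°_rxn = 1.6434 × -136 = -223.5 kJ/s
Sensible, feed 116→25 °C: -40.333 kJ/s
Outlet flows (mol/s): A 0.8466, H₂ 0.8466, B 1.6434
Sensible, products 25→204 °C: 83.749 kJ/s
Q = ΔH = -180.09 kJ/s = -180.09 kW
Heat removed = 648.31 MJ/h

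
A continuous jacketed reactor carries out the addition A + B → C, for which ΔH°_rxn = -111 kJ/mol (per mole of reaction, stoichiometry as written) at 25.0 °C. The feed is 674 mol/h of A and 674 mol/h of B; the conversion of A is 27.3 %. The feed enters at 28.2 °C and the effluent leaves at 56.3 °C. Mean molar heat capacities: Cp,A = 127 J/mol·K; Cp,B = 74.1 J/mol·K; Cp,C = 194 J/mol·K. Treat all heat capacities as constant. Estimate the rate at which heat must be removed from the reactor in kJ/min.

Extent of reaction ξ = 0.273 × 674 = 184 mol/h
Reaction term: ξ·ΔH°_rxn = 184 × -111 = -20424 kJ/h
Sensible, feed 28.2→25 °C: -433.73 kJ/h
Outlet flows (mol/h): A 490, B 490, C 184
Sensible, products 25→56.3 °C: 4201.6 kJ/h
Q = ΔH = -16656 kJ/h = -4.6268 kW
Heat removed = 277.61 kJ/min

Q_out = 278 kJ/min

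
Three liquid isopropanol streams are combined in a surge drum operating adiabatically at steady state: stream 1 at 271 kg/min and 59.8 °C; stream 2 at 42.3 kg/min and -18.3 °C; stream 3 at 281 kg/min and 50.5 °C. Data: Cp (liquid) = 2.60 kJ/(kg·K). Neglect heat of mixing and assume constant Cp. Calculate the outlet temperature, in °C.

No heat crosses the boundary, so H_out = H_in.
T_out = Σ ṁᵢCp,ᵢTᵢ / Σ ṁᵢCp,ᵢ
      = 77018 / 1545.2 = 49.844 °C

T_out = 49.8 °C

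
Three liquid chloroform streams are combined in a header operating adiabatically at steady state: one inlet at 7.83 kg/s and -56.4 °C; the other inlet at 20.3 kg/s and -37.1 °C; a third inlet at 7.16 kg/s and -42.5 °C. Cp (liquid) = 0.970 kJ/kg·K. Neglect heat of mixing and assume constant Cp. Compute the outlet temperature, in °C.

T_out = -42.5 °C

Energy balance with Q = 0: Σ ṁᵢCp,ᵢ(T_out − Tᵢ) = 0
Σ ṁᵢCp,ᵢTᵢ = 7.83×0.970×-56.4 + 20.3×0.970×-37.1 + 7.16×0.970×-42.5 = -1454.1
Σ ṁᵢCp,ᵢ = 7.83×0.970 + 20.3×0.970 + 7.16×0.970 = 34.231
T_out = -1454.1 / 34.231 = -42.478 °C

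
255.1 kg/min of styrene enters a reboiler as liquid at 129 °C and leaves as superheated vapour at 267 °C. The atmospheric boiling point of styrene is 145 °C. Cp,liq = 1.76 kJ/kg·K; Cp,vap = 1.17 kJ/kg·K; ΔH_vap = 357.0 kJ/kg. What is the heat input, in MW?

liquid 129→145 °C: 28.16 kJ/kg
vaporisation at 145 °C: 357 kJ/kg
vapour 145→267 °C: 142.74 kJ/kg
Δh = 28.16 + 357 + 142.74 = 527.9 kJ/kg
Q = ṁ·Δh = 255.1 kg/min × 527.9 kJ/kg = 134670 kJ/min
|Q| = 2244.5 kW = 2.2445 MW

Q = 2.24 MW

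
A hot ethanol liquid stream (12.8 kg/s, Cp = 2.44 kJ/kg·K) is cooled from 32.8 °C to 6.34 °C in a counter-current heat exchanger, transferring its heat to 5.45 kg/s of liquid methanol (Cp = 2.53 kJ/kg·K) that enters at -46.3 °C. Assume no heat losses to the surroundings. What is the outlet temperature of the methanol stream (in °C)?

T_c,out = 13.6 °C

Heat released by hot stream: Q = 12.8 × 2.44 × (32.8 − 6.34) = 826.4 kJ/s
Energy balance on cold side (adiabatic exchanger): Q = ṁ_c·Cp_c·(T_c,out − T_c,in)
T_c,out = -46.3 + 826.4/(5.45 × 2.53) = 13.634 °C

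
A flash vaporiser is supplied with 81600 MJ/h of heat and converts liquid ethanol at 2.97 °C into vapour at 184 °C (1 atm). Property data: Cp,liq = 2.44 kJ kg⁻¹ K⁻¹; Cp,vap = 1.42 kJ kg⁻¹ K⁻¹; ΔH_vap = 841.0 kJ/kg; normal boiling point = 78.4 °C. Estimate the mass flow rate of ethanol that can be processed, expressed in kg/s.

ṁ = 19.3 kg/s

Δh = 2.44×(78.4−2.97) + 841.0 + 1.42×(184−78.4) = 1175 kJ/kg
Q = 81600 MJ/h = 22667 kJ/s = 22667 kJ/s
ṁ = Q/Δh = 22667 / 1175 = 19.291 kg/s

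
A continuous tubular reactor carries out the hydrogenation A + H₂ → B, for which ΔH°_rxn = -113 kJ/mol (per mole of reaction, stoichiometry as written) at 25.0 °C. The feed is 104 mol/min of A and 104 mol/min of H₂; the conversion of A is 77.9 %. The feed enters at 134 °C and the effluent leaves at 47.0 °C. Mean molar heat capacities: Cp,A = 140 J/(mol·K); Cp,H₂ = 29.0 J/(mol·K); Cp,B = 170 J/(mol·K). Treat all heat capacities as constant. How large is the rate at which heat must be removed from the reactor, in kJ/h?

Q_out = 641000 kJ/h

Extent of reaction ξ = 0.779 × 104 = 81.016 mol/min
Reaction term: ξ·ΔH°_rxn = 81.016 × -113 = -9154.8 kJ/min
Sensible, feed 134→25 °C: -1915.8 kJ/min
Outlet flows (mol/min): A 22.984, H₂ 22.984, B 81.016
Sensible, products 25→47.0 °C: 388.45 kJ/min
Q = ΔH = -10682 kJ/min = -178.04 kW
Heat removed = 640930 kJ/h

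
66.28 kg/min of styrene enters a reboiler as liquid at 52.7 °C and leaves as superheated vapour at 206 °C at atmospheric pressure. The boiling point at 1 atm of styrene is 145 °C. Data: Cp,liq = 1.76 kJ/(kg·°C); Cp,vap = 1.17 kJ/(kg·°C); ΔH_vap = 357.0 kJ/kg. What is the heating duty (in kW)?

Q = 653 kW

liquid 52.7→145 °C: 162.45 kJ/kg
vaporisation at 145 °C: 357 kJ/kg
vapour 145→206 °C: 71.37 kJ/kg
Δh = 162.45 + 357 + 71.37 = 590.82 kJ/kg
Q = ṁ·Δh = 66.28 kg/min × 590.82 kJ/kg = 39159 kJ/min
|Q| = 652.66 kW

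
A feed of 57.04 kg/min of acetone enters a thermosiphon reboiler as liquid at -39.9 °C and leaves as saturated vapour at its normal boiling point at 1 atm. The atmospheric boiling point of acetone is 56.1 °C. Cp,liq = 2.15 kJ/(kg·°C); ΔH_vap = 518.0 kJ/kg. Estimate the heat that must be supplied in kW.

Q = 689 kW

liquid -39.9→56.1 °C: 206.4 kJ/kg
vaporisation at 56.1 °C: 518 kJ/kg
Δh = 206.4 + 518 = 724.4 kJ/kg
Q = ṁ·Δh = 57.04 kg/min × 724.4 kJ/kg = 41320 kJ/min
|Q| = 688.66 kW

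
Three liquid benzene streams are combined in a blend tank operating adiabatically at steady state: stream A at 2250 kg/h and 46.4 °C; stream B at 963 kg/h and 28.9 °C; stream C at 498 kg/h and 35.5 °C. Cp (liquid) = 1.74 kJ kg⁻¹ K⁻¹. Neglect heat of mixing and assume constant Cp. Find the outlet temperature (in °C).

No heat crosses the boundary, so H_out = H_in.
Σ ṁᵢCp,ᵢTᵢ = 2250×1.74×46.4 + 963×1.74×28.9 + 498×1.74×35.5 = 260840
Σ ṁᵢCp,ᵢ = 2250×1.74 + 963×1.74 + 498×1.74 = 6457.1
T_out = 260840 / 6457.1 = 40.396 °C

T_out = 40.4 °C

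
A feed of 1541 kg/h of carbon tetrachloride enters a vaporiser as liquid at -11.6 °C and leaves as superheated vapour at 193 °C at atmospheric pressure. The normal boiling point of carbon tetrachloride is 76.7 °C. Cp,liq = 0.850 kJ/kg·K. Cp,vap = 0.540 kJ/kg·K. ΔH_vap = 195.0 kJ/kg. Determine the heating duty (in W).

liquid -11.6→76.7 °C: 75.055 kJ/kg
vaporisation at 76.7 °C: 195 kJ/kg
vapour 76.7→193 °C: 62.802 kJ/kg
Δh = 75.055 + 195 + 62.802 = 332.86 kJ/kg
Q = ṁ·Δh = 1541 kg/h × 332.86 kJ/kg = 512930 kJ/h
|Q| = 142.48 kW = 142480 W

Q = 142000 W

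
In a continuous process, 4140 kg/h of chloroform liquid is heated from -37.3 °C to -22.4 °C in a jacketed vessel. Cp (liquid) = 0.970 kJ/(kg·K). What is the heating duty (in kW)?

Q = 16.6 kW

Q = ṁ·Cp·ΔT = 4140 × 0.970 × (-22.4 − -37.3) = 59835 kJ/h
Converting: 59835 / 3600 s = 16.621 kW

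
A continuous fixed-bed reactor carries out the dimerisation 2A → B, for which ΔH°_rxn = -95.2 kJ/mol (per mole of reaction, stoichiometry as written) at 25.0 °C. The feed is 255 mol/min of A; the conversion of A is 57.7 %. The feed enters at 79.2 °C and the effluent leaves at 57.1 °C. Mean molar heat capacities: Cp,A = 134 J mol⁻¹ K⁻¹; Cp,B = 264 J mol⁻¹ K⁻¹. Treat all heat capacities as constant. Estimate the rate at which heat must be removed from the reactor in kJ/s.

Q_out = 129 kJ/s

Extent of reaction ξ = 0.577 × 255 / 2 = 73.567 mol/min
Reaction term: ξ·ΔH°_rxn = 73.567 × -95.2 = -7003.6 kJ/min
Sensible, feed 79.2→25 °C: -1852 kJ/min
Outlet flows (mol/min): A 107.87, B 73.567
Sensible, products 25→57.1 °C: 1087.4 kJ/min
Q = ΔH = -7768.2 kJ/min = -129.47 kW
Heat removed = 129.47 kJ/s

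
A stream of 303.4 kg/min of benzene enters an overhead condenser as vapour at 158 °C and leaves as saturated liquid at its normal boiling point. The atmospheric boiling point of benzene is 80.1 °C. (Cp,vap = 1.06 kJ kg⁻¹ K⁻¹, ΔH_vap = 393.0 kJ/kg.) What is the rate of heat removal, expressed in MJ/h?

Q_c = 8660 MJ/h

vapour 158→80.1 °C: -82.574 kJ/kg
condensation at 80.1 °C: -393 kJ/kg
Δh = -82.574 + -393 = -475.57 kJ/kg
Q = ṁ·Δh = 303.4 kg/min × -475.57 kJ/kg = -144290 kJ/min
|Q| = 2404.8 kW = 8657.3 MJ/h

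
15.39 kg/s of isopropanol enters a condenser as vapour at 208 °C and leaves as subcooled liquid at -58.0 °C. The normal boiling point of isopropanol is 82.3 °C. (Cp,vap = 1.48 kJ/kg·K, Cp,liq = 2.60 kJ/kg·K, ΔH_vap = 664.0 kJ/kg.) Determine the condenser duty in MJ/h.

Q_c = 67300 MJ/h

vapour 208→82.3 °C: -186.04 kJ/kg
condensation at 82.3 °C: -664 kJ/kg
liquid 82.3→-58.0 °C: -364.78 kJ/kg
Δh = -186.04 + -664 + -364.78 = -1214.8 kJ/kg
Q = ṁ·Δh = 15.39 kg/s × -1214.8 kJ/kg = -18696 kJ/s
|Q| = 18696 kW = 67306 MJ/h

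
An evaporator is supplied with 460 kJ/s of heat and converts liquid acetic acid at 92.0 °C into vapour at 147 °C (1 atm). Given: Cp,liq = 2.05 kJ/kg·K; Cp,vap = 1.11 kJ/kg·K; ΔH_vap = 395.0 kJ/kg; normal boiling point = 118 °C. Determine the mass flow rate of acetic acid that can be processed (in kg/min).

ṁ = 57.4 kg/min

Δh = 2.05×(118−92.0) + 395.0 + 1.11×(147−118) = 480.49 kJ/kg
Q = 460 kJ/s = 460 kJ/s = 27600 kJ/min
ṁ = Q/Δh = 27600 / 480.49 = 57.441 kg/min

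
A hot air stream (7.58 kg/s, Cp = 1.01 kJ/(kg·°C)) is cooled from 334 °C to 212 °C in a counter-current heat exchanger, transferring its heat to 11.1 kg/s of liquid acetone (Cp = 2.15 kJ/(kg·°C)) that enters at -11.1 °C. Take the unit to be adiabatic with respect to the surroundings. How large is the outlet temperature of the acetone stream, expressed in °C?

T_c,out = 28.0 °C

Heat released by hot stream: Q = 7.58 × 1.01 × (334 − 212) = 934.01 kJ/s
Energy balance on cold side (adiabatic exchanger): Q = ṁ_c·Cp_c·(T_c,out − T_c,in)
T_c,out = -11.1 + 934.01/(11.1 × 2.15) = 28.037 °C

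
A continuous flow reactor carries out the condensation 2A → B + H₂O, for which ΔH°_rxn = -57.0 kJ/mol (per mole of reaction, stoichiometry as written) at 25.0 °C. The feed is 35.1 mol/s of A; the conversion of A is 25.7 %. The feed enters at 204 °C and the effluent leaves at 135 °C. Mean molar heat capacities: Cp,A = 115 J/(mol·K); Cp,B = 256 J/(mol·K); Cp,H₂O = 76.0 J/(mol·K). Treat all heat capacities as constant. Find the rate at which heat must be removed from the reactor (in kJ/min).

Extent of reaction ξ = 0.257 × 35.1 / 2 = 4.5103 mol/s
Reaction term: ξ·ΔH°_rxn = 4.5103 × -57.0 = -257.09 kJ/s
Sensible, feed 204→25 °C: -722.53 kJ/s
Outlet flows (mol/s): A 26.079, B 4.5103, H₂O 4.5103
Sensible, products 25→135 °C: 494.62 kJ/s
Q = ΔH = -485 kJ/s = -485 kW
Heat removed = 29100 kJ/min

Q_out = 29100 kJ/min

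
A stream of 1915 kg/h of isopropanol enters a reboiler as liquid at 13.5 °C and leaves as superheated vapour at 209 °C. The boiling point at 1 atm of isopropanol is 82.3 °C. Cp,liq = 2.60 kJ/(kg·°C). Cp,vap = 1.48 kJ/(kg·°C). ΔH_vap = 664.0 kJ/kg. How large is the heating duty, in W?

liquid 13.5→82.3 °C: 178.88 kJ/kg
vaporisation at 82.3 °C: 664 kJ/kg
vapour 82.3→209 °C: 187.52 kJ/kg
Δh = 178.88 + 664 + 187.52 = 1030.4 kJ/kg
Q = ṁ·Δh = 1915 kg/h × 1030.4 kJ/kg = 1.9732e+06 kJ/h
|Q| = 548.11 kW = 548110 W

Q = 548000 W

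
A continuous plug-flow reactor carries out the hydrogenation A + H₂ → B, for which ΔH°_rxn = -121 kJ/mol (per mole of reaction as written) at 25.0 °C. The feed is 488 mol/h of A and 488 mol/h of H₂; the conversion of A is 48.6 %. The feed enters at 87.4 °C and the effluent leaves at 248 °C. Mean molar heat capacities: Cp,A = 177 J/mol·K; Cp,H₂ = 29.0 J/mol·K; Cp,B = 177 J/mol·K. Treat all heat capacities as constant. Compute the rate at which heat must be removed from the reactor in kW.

Q_out = 3.91 kW

Extent of reaction ξ = 0.486 × 488 = 237.17 mol/h
Reaction term: ξ·ΔH°_rxn = 237.17 × -121 = -28697 kJ/h
Sensible, feed 87.4→25 °C: -6272.9 kJ/h
Outlet flows (mol/h): A 250.83, H₂ 250.83, B 237.17
Sensible, products 25→248 °C: 20884 kJ/h
Q = ΔH = -14086 kJ/h = -3.9129 kW
Heat removed = 3.9129 kW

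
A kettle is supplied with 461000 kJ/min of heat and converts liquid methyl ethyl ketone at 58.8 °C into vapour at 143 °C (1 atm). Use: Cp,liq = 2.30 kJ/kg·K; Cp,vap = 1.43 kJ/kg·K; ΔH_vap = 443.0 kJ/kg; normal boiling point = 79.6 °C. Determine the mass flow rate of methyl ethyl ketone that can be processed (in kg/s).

ṁ = 13.2 kg/s

Δh = 2.30×(79.6−58.8) + 443.0 + 1.43×(143−79.6) = 581.5 kJ/kg
Q = 461000 kJ/min = 7683.3 kJ/s = 7683.3 kJ/s
ṁ = Q/Δh = 7683.3 / 581.5 = 13.213 kg/s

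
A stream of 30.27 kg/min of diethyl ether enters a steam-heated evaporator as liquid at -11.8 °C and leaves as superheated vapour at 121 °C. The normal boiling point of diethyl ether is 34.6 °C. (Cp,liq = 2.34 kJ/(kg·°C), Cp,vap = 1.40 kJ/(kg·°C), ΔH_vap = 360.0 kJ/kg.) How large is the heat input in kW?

Q = 297 kW

liquid -11.8→34.6 °C: 108.58 kJ/kg
vaporisation at 34.6 °C: 360 kJ/kg
vapour 34.6→121 °C: 120.96 kJ/kg
Δh = 108.58 + 360 + 120.96 = 589.54 kJ/kg
Q = ṁ·Δh = 30.27 kg/min × 589.54 kJ/kg = 17845 kJ/min
|Q| = 297.42 kW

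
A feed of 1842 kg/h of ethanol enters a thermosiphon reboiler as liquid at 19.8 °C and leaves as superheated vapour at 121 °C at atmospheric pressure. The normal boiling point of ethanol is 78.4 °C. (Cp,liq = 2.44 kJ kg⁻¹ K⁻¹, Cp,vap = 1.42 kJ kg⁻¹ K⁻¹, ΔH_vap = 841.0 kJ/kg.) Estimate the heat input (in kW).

liquid 19.8→78.4 °C: 142.98 kJ/kg
vaporisation at 78.4 °C: 841 kJ/kg
vapour 78.4→121 °C: 60.492 kJ/kg
Δh = 142.98 + 841 + 60.492 = 1044.5 kJ/kg
Q = ṁ·Δh = 1842 kg/h × 1044.5 kJ/kg = 1.9239e+06 kJ/h
|Q| = 534.42 kW

Q = 534 kW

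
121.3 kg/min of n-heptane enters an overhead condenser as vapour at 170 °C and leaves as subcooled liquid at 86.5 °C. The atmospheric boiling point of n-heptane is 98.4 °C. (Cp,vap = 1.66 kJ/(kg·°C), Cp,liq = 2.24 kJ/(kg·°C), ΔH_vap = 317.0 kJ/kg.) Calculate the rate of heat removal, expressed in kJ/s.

Q_c = 935 kJ/s

vapour 170→98.4 °C: -118.86 kJ/kg
condensation at 98.4 °C: -317 kJ/kg
liquid 98.4→86.5 °C: -26.656 kJ/kg
Δh = -118.86 + -317 + -26.656 = -462.51 kJ/kg
Q = ṁ·Δh = 121.3 kg/min × -462.51 kJ/kg = -56103 kJ/min
|Q| = 935.05 kW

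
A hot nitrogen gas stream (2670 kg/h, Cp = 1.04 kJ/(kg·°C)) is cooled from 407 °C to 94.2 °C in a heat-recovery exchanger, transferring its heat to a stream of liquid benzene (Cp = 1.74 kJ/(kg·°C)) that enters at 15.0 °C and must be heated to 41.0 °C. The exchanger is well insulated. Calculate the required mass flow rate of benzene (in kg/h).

ṁ_c = 19200 kg/h

Heat released by hot stream: Q = 2670 × 1.04 × (407 − 94.2) = 868580 kJ/h
Energy balance on cold side (adiabatic exchanger): Q = ṁ_c·Cp_c·(T_c,out − T_c,in)
ṁ_c = 868580 / [1.74 × (41.0 − 15.0)] = 19199 kg/h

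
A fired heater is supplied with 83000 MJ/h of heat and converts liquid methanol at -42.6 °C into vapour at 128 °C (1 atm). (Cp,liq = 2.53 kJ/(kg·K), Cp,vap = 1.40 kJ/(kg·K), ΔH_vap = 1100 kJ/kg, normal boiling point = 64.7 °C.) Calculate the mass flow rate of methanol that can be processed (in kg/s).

ṁ = 15.8 kg/s

Δh = 2.53×(64.7−-42.6) + 1100 + 1.40×(128−64.7) = 1460.1 kJ/kg
Q = 83000 MJ/h = 23056 kJ/s = 23056 kJ/s
ṁ = Q/Δh = 23056 / 1460.1 = 15.791 kg/s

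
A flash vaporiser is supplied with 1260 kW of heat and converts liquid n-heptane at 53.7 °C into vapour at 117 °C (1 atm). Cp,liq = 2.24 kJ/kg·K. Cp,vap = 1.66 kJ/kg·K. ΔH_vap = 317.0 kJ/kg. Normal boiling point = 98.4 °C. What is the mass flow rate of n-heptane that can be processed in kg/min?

ṁ = 169 kg/min

Δh = 2.24×(98.4−53.7) + 317.0 + 1.66×(117−98.4) = 448 kJ/kg
Q = 1260 kW = 1260 kJ/s = 75600 kJ/min
ṁ = Q/Δh = 75600 / 448 = 168.75 kg/min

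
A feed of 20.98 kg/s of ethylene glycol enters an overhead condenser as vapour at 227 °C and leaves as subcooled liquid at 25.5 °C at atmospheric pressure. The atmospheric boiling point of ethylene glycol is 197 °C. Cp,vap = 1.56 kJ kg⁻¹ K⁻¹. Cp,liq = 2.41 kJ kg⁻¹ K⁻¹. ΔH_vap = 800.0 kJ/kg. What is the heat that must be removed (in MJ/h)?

vapour 227→197 °C: -46.8 kJ/kg
condensation at 197 °C: -800 kJ/kg
liquid 197→25.5 °C: -413.31 kJ/kg
Δh = -46.8 + -800 + -413.31 = -1260.1 kJ/kg
Q = ṁ·Δh = 20.98 kg/s × -1260.1 kJ/kg = -26437 kJ/s
|Q| = 26437 kW = 95174 MJ/h

Q_c = 95200 MJ/h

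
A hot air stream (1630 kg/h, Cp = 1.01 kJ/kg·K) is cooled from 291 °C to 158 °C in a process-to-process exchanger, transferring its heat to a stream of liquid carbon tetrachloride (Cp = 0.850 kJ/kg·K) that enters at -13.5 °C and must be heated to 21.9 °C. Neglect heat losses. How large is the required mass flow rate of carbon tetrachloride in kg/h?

ṁ_c = 7280 kg/h

Heat released by hot stream: Q = 1630 × 1.01 × (291 − 158) = 218960 kJ/h
Energy balance on cold side (adiabatic exchanger): Q = ṁ_c·Cp_c·(T_c,out − T_c,in)
ṁ_c = 218960 / [0.850 × (21.9 − -13.5)] = 7276.8 kg/h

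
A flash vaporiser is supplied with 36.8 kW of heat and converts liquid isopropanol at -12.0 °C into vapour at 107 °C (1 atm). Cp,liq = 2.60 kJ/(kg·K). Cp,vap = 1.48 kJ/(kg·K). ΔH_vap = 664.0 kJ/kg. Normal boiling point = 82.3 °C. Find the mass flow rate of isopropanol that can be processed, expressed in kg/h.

Δh = 2.60×(82.3−-12.0) + 664.0 + 1.48×(107−82.3) = 945.74 kJ/kg
Q = 36.8 kW = 36.8 kJ/s = 132480 kJ/h
ṁ = Q/Δh = 132480 / 945.74 = 140.08 kg/h

ṁ = 140 kg/h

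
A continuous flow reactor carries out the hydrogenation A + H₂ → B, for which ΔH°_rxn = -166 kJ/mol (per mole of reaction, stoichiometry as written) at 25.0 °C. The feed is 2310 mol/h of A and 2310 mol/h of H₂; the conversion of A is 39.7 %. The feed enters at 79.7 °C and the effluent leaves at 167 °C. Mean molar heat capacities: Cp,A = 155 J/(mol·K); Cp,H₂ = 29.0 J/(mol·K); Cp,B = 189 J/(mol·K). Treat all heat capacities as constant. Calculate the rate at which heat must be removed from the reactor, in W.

Extent of reaction ξ = 0.397 × 2310 = 917.07 mol/h
Reaction term: ξ·ΔH°_rxn = 917.07 × -166 = -152230 kJ/h
Sensible, feed 79.7→25 °C: -23250 kJ/h
Outlet flows (mol/h): A 1392.9, H₂ 1392.9, B 917.07
Sensible, products 25→167 °C: 61007 kJ/h
Q = ΔH = -114480 kJ/h = -31.799 kW
Heat removed = 31799 W

Q_out = 31800 W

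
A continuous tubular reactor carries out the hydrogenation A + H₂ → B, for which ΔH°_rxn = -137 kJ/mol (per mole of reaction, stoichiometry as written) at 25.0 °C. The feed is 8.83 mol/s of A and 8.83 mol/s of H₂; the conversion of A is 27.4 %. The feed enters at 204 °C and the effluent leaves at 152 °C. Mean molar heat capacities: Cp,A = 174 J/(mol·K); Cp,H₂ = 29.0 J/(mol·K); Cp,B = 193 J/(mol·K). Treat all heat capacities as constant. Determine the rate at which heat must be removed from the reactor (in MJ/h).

Extent of reaction ξ = 0.274 × 8.83 = 2.4194 mol/s
Reaction term: ξ·ΔH°_rxn = 2.4194 × -137 = -331.46 kJ/s
Sensible, feed 204→25 °C: -320.86 kJ/s
Outlet flows (mol/s): A 6.4106, H₂ 6.4106, B 2.4194
Sensible, products 25→152 °C: 224.57 kJ/s
Q = ΔH = -427.74 kJ/s = -427.74 kW
Heat removed = 1539.9 MJ/h

Q_out = 1540 MJ/h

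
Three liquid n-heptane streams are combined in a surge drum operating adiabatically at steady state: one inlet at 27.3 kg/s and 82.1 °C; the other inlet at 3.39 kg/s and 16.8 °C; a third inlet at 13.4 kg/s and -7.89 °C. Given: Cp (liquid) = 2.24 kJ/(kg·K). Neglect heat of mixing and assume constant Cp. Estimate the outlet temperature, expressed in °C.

Adiabatic, steady state ⇒ Σ ṁᵢCp,ᵢ(T_out − Tᵢ) = 0
T_out = Σ ṁᵢCp,ᵢTᵢ / Σ ṁᵢCp,ᵢ
      = 4911.3 / 98.762 = 49.729 °C

T_out = 49.7 °C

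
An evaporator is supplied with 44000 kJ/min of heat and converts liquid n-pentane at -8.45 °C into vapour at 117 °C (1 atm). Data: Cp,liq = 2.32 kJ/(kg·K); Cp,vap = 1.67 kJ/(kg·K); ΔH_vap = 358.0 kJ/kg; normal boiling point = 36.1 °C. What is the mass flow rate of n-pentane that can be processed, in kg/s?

ṁ = 1.23 kg/s

Δh = 2.32×(36.1−-8.45) + 358.0 + 1.67×(117−36.1) = 596.46 kJ/kg
Q = 44000 kJ/min = 733.33 kJ/s = 733.33 kJ/s
ṁ = Q/Δh = 733.33 / 596.46 = 1.2295 kg/s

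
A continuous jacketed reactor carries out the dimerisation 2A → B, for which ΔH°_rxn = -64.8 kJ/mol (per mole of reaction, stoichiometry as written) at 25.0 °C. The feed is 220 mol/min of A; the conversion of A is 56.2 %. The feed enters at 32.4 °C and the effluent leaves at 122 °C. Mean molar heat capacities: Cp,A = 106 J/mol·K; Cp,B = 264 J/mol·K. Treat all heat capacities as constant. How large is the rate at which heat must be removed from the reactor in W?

Extent of reaction ξ = 0.562 × 220 / 2 = 61.82 mol/min
Reaction term: ξ·ΔH°_rxn = 61.82 × -64.8 = -4005.9 kJ/min
Sensible, feed 32.4→25 °C: -172.57 kJ/min
Outlet flows (mol/min): A 96.36, B 61.82
Sensible, products 25→122 °C: 2573.9 kJ/min
Q = ΔH = -1604.6 kJ/min = -26.744 kW
Heat removed = 26744 W

Q_out = 26700 W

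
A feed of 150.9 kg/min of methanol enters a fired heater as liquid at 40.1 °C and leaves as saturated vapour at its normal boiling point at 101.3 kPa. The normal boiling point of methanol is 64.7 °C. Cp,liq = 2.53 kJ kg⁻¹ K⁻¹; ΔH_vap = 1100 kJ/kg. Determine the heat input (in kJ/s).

Q = 2920 kJ/s

liquid 40.1→64.7 °C: 62.238 kJ/kg
vaporisation at 64.7 °C: 1100 kJ/kg
Δh = 62.238 + 1100 = 1162.2 kJ/kg
Q = ṁ·Δh = 150.9 kg/min × 1162.2 kJ/kg = 175380 kJ/min
|Q| = 2923 kW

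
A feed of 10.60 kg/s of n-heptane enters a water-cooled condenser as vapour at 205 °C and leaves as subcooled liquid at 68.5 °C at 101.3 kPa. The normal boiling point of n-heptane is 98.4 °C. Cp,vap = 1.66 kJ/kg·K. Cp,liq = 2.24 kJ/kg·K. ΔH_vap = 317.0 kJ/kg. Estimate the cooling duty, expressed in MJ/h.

vapour 205→98.4 °C: -176.96 kJ/kg
condensation at 98.4 °C: -317 kJ/kg
liquid 98.4→68.5 °C: -66.976 kJ/kg
Δh = -176.96 + -317 + -66.976 = -560.93 kJ/kg
Q = ṁ·Δh = 10.60 kg/s × -560.93 kJ/kg = -5945.9 kJ/s
|Q| = 5945.9 kW = 21405 MJ/h

Q_c = 21400 MJ/h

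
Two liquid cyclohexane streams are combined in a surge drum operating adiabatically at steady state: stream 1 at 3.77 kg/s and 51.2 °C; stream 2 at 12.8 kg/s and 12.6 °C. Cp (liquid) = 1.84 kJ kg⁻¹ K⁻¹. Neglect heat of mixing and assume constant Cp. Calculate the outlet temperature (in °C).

T_out = 21.4 °C

No heat crosses the boundary, so H_out = H_in.
Σ ṁᵢCp,ᵢTᵢ = 3.77×1.84×51.2 + 12.8×1.84×12.6 = 651.92
Σ ṁᵢCp,ᵢ = 3.77×1.84 + 12.8×1.84 = 30.489
T_out = 651.92 / 30.489 = 21.382 °C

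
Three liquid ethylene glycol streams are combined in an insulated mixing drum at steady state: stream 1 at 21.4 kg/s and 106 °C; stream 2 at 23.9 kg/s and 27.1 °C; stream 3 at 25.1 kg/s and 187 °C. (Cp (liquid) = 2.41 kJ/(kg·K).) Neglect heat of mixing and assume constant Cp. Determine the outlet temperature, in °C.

No heat crosses the boundary, so H_out = H_in.
T_out = Σ ṁᵢCp,ᵢTᵢ / Σ ṁᵢCp,ᵢ
      = 18340 / 169.66 = 108.09 °C

T_out = 108 °C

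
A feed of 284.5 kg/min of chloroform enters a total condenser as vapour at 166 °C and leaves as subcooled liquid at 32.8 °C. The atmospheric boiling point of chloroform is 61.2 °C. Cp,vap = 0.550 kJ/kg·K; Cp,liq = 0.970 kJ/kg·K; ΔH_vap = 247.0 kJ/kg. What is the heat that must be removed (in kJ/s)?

Q_c = 1580 kJ/s

vapour 166→61.2 °C: -57.64 kJ/kg
condensation at 61.2 °C: -247 kJ/kg
liquid 61.2→32.8 °C: -27.548 kJ/kg
Δh = -57.64 + -247 + -27.548 = -332.19 kJ/kg
Q = ṁ·Δh = 284.5 kg/min × -332.19 kJ/kg = -94507 kJ/min
|Q| = 1575.1 kW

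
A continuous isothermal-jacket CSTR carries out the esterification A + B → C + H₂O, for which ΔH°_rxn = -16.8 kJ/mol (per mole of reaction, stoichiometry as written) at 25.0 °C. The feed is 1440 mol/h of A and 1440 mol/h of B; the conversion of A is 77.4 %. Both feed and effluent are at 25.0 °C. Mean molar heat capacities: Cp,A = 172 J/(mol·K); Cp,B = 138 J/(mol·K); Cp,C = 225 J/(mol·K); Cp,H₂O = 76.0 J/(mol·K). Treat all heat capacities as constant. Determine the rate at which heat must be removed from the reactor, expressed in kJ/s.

Extent of reaction ξ = 0.774 × 1440 = 1114.6 mol/h
Reaction term: ξ·ΔH°_rxn = 1114.6 × -16.8 = -18725 kJ/h
Q = ΔH = -18725 kJ/h = -5.2013 kW
Heat removed = 5.2013 kJ/s

Q_out = 5.20 kJ/s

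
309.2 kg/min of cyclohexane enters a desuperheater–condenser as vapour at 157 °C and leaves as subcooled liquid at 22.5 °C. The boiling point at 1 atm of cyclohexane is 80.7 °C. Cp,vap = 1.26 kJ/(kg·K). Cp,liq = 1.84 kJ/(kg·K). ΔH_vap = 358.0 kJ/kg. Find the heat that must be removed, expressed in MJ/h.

Q_c = 10400 MJ/h

vapour 157→80.7 °C: -96.138 kJ/kg
condensation at 80.7 °C: -358 kJ/kg
liquid 80.7→22.5 °C: -107.09 kJ/kg
Δh = -96.138 + -358 + -107.09 = -561.23 kJ/kg
Q = ṁ·Δh = 309.2 kg/min × -561.23 kJ/kg = -173530 kJ/min
|Q| = 2892.2 kW = 10412 MJ/h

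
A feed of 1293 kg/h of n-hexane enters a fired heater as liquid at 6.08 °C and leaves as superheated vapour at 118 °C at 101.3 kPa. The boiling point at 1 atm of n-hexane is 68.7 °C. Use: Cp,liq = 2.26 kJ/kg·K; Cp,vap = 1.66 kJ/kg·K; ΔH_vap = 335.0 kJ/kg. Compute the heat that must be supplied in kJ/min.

liquid 6.08→68.7 °C: 141.52 kJ/kg
vaporisation at 68.7 °C: 335 kJ/kg
vapour 68.7→118 °C: 81.838 kJ/kg
Δh = 141.52 + 335 + 81.838 = 558.36 kJ/kg
Q = ṁ·Δh = 1293 kg/h × 558.36 kJ/kg = 721960 kJ/h
|Q| = 200.54 kW = 12033 kJ/min

Q = 12000 kJ/min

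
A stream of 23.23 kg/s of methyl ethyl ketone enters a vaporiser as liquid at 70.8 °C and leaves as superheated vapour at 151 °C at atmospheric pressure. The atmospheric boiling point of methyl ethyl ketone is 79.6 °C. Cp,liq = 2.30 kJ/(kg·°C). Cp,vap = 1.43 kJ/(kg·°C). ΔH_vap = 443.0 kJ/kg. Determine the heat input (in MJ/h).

Q = 47300 MJ/h

liquid 70.8→79.6 °C: 20.24 kJ/kg
vaporisation at 79.6 °C: 443 kJ/kg
vapour 79.6→151 °C: 102.1 kJ/kg
Δh = 20.24 + 443 + 102.1 = 565.34 kJ/kg
Q = ṁ·Δh = 23.23 kg/s × 565.34 kJ/kg = 13133 kJ/s
|Q| = 13133 kW = 47278 MJ/h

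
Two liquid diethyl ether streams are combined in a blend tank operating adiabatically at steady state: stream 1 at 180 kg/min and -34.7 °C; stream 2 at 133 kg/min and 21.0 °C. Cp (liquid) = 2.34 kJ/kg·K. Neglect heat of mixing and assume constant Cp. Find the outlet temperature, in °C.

Adiabatic, steady state ⇒ Σ ṁᵢCp,ᵢ(T_out − Tᵢ) = 0
T_out = Σ ṁᵢCp,ᵢTᵢ / Σ ṁᵢCp,ᵢ
      = -8080 / 732.42 = -11.032 °C

T_out = -11.0 °C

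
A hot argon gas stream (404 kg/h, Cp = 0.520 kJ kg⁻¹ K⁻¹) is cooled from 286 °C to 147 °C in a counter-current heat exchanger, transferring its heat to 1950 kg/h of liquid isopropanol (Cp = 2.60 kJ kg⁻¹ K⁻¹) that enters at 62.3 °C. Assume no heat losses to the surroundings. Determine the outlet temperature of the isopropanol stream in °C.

T_c,out = 68.1 °C

Heat released by hot stream: Q = 404 × 0.520 × (286 − 147) = 29201 kJ/h
Energy balance on cold side (adiabatic exchanger): Q = ṁ_c·Cp_c·(T_c,out − T_c,in)
T_c,out = 62.3 + 29201/(1950 × 2.60) = 68.06 °C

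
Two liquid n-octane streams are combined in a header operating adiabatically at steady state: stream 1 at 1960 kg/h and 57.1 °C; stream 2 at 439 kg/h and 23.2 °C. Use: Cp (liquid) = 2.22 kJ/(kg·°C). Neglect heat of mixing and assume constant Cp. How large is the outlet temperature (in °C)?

T_out = 50.9 °C

No heat crosses the boundary, so H_out = H_in.
T_out = Σ ṁᵢCp,ᵢTᵢ / Σ ṁᵢCp,ᵢ
      = 271060 / 5325.8 = 50.897 °C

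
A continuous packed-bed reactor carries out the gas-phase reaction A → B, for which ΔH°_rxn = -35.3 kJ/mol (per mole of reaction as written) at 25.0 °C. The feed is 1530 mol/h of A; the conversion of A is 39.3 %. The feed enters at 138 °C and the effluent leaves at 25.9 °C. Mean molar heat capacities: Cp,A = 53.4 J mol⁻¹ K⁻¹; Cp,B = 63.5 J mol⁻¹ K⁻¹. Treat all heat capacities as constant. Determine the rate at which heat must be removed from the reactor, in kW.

Q_out = 8.44 kW

Extent of reaction ξ = 0.393 × 1530 = 601.29 mol/h
Reaction term: ξ·ΔH°_rxn = 601.29 × -35.3 = -21226 kJ/h
Sensible, feed 138→25 °C: -9232.3 kJ/h
Outlet flows (mol/h): A 928.71, B 601.29
Sensible, products 25→25.9 °C: 78.998 kJ/h
Q = ΔH = -30379 kJ/h = -8.4386 kW
Heat removed = 8.4386 kW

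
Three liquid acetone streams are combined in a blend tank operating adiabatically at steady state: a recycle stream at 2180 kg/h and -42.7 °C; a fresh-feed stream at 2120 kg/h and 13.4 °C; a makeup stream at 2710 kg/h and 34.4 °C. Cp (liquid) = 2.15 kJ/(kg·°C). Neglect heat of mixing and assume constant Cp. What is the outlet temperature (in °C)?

T_out = 4.07 °C

No heat crosses the boundary, so H_out = H_in.
T_out = Σ ṁᵢCp,ᵢTᵢ / Σ ṁᵢCp,ᵢ
      = 61374 / 15072 = 4.0722 °C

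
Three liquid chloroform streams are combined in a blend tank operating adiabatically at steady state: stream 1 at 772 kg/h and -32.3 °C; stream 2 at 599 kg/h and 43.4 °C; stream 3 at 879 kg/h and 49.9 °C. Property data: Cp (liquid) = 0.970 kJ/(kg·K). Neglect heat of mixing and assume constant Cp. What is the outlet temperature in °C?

T_out = 20.0 °C

Energy balance with Q = 0: Σ ṁᵢCp,ᵢ(T_out − Tᵢ) = 0
Σ ṁᵢCp,ᵢTᵢ = 772×0.970×-32.3 + 599×0.970×43.4 + 879×0.970×49.9 = 43575
Σ ṁᵢCp,ᵢ = 772×0.970 + 599×0.970 + 879×0.970 = 2182.5
T_out = 43575 / 2182.5 = 19.966 °C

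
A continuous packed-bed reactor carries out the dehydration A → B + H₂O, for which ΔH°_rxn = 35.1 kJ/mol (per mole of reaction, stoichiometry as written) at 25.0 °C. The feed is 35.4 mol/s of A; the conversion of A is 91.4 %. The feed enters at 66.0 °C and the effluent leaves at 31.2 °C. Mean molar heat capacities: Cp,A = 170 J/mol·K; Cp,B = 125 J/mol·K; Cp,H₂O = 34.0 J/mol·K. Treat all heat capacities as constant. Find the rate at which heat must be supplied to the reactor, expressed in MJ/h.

Q_in = 3330 MJ/h

Extent of reaction ξ = 0.914 × 35.4 = 32.356 mol/s
Reaction term: ξ·ΔH°_rxn = 32.356 × 35.1 = 1135.7 kJ/s
Sensible, feed 66.0→25 °C: -246.74 kJ/s
Outlet flows (mol/s): A 3.0444, B 32.356, H₂O 32.356
Sensible, products 25→31.2 °C: 35.105 kJ/s
Q = ΔH = 924.05 kJ/s = 924.05 kW
Heat supplied = 3326.6 MJ/h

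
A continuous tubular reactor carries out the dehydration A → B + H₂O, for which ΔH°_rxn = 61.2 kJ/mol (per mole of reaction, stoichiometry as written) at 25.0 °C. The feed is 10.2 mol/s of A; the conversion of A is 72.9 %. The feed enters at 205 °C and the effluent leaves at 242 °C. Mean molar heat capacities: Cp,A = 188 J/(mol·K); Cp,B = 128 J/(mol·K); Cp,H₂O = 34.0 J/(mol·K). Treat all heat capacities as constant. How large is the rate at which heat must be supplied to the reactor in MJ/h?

Q_in = 1740 MJ/h

Extent of reaction ξ = 0.729 × 10.2 = 7.4358 mol/s
Reaction term: ξ·ΔH°_rxn = 7.4358 × 61.2 = 455.07 kJ/s
Sensible, feed 205→25 °C: -345.17 kJ/s
Outlet flows (mol/s): A 2.7642, B 7.4358, H₂O 7.4358
Sensible, products 25→242 °C: 374.17 kJ/s
Q = ΔH = 484.07 kJ/s = 484.07 kW
Heat supplied = 1742.6 MJ/h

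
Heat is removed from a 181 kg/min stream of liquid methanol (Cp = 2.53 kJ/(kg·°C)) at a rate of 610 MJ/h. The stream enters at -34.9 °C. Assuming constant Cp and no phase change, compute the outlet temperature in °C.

T_out = -57.1 °C

Q = 610 MJ/h = 10167 kJ/min
ΔT = Q/(ṁ·Cp) = 10167/(181×2.53) = 22.201 K
T_out = -34.9 − 22.201 = -57.101 °C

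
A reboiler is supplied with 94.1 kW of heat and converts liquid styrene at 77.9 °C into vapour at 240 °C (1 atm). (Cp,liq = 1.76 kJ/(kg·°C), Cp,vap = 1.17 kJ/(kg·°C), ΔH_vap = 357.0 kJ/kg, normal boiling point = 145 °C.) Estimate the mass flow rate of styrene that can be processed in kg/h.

ṁ = 578 kg/h

Δh = 1.76×(145−77.9) + 357.0 + 1.17×(240−145) = 586.25 kJ/kg
Q = 94.1 kW = 94.1 kJ/s = 338760 kJ/h
ṁ = Q/Δh = 338760 / 586.25 = 577.85 kg/h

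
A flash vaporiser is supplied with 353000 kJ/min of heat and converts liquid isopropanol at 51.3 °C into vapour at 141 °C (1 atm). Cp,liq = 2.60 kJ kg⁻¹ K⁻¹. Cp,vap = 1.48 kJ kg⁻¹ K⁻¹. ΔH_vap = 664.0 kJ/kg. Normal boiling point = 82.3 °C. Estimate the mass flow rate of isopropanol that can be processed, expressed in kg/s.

Δh = 2.60×(82.3−51.3) + 664.0 + 1.48×(141−82.3) = 831.48 kJ/kg
Q = 353000 kJ/min = 5883.3 kJ/s = 5883.3 kJ/s
ṁ = Q/Δh = 5883.3 / 831.48 = 7.0758 kg/s

ṁ = 7.08 kg/s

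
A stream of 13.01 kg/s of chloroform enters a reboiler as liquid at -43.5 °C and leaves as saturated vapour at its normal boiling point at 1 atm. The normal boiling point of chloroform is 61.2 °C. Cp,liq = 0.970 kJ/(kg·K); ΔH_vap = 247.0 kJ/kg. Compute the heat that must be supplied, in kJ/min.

Q = 272000 kJ/min

liquid -43.5→61.2 °C: 101.56 kJ/kg
vaporisation at 61.2 °C: 247 kJ/kg
Δh = 101.56 + 247 = 348.56 kJ/kg
Q = ṁ·Δh = 13.01 kg/s × 348.56 kJ/kg = 4534.8 kJ/s
|Q| = 4534.8 kW = 272090 kJ/min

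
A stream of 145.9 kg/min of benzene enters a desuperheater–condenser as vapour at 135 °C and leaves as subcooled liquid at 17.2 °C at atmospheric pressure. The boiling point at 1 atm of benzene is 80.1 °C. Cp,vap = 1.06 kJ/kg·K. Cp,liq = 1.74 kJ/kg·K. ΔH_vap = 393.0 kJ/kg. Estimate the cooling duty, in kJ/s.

Q_c = 1360 kJ/s

vapour 135→80.1 °C: -58.194 kJ/kg
condensation at 80.1 °C: -393 kJ/kg
liquid 80.1→17.2 °C: -109.45 kJ/kg
Δh = -58.194 + -393 + -109.45 = -560.64 kJ/kg
Q = ṁ·Δh = 145.9 kg/min × -560.64 kJ/kg = -81797 kJ/min
|Q| = 1363.3 kW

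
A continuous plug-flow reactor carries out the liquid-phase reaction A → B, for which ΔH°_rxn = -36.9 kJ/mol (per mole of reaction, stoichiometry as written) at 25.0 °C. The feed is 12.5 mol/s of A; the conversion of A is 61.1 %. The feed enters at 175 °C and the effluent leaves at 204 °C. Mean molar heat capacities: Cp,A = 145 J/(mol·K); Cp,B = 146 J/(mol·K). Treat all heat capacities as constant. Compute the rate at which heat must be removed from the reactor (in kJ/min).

Q_out = 13700 kJ/min

Extent of reaction ξ = 0.611 × 12.5 = 7.6375 mol/s
Reaction term: ξ·ΔH°_rxn = 7.6375 × -36.9 = -281.82 kJ/s
Sensible, feed 175→25 °C: -271.88 kJ/s
Outlet flows (mol/s): A 4.8625, B 7.6375
Sensible, products 25→204 °C: 325.8 kJ/s
Q = ΔH = -227.89 kJ/s = -227.89 kW
Heat removed = 13674 kJ/min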